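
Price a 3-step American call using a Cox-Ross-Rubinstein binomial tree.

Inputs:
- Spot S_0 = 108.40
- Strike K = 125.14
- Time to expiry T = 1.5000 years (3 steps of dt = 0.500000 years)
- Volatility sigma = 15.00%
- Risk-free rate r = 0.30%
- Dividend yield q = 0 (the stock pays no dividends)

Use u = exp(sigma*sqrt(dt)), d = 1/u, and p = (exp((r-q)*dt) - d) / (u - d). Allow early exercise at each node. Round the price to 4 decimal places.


dt = T/N = 0.500000
u = exp(sigma*sqrt(dt)) = 1.111895; d = 1/u = 0.899365
p = (exp((r-q)*dt) - d) / (u - d) = 0.480571
Discount per step: exp(-r*dt) = 0.998501
Stock lattice S(k, i) with i counting down-moves:
  k=0: S(0,0) = 108.4000
  k=1: S(1,0) = 120.5294; S(1,1) = 97.4912
  k=2: S(2,0) = 134.0161; S(2,1) = 108.4000; S(2,2) = 87.6802
  k=3: S(3,0) = 149.0119; S(3,1) = 120.5294; S(3,2) = 97.4912; S(3,3) = 78.8565
Terminal payoffs V(N, i) = max(S_T - K, 0):
  V(3,0) = 23.871896; V(3,1) = 0.000000; V(3,2) = 0.000000; V(3,3) = 0.000000
Backward induction: V(k, i) = exp(-r*dt) * [p * V(k+1, i) + (1-p) * V(k+1, i+1)]; then take max(V_cont, immediate exercise) for American.
  V(2,0) = exp(-r*dt) * [p*23.871896 + (1-p)*0.000000] = 11.454956; exercise = 8.876124; V(2,0) = max -> 11.454956
  V(2,1) = exp(-r*dt) * [p*0.000000 + (1-p)*0.000000] = 0.000000; exercise = 0.000000; V(2,1) = max -> 0.000000
  V(2,2) = exp(-r*dt) * [p*0.000000 + (1-p)*0.000000] = 0.000000; exercise = 0.000000; V(2,2) = max -> 0.000000
  V(1,0) = exp(-r*dt) * [p*11.454956 + (1-p)*0.000000] = 5.496674; exercise = 0.000000; V(1,0) = max -> 5.496674
  V(1,1) = exp(-r*dt) * [p*0.000000 + (1-p)*0.000000] = 0.000000; exercise = 0.000000; V(1,1) = max -> 0.000000
  V(0,0) = exp(-r*dt) * [p*5.496674 + (1-p)*0.000000] = 2.637585; exercise = 0.000000; V(0,0) = max -> 2.637585

Answer: Price = V(0,0) = 2.6376


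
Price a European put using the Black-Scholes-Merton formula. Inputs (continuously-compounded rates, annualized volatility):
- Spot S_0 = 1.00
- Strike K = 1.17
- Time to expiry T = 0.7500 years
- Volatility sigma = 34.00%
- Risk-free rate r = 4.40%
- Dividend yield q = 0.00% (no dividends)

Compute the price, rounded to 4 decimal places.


d1 = (ln(S/K) + (r - q + 0.5*sigma^2) * T) / (sigma * sqrt(T)) = -0.27391449
d2 = d1 - sigma * sqrt(T) = -0.56836313
exp(-rT) = 0.96753856; exp(-qT) = 1.00000000
P = K * exp(-rT) * N(-d2) - S_0 * exp(-qT) * N(-d1)
N(-d1) = 0.60792483; N(-d2) = 0.71510579
P = 1.1700 * 0.96753856 * 0.71510579 - 1.0000 * 1.00000000 * 0.60792483 = 0.2016

Answer: Price = 0.2016


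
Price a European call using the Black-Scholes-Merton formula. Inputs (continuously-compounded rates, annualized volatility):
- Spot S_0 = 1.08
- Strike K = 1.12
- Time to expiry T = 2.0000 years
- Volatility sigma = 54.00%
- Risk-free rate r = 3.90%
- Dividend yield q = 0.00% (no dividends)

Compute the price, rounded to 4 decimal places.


Answer: Price = 0.3371

Derivation:
d1 = (ln(S/K) + (r - q + 0.5*sigma^2) * T) / (sigma * sqrt(T)) = 0.43635344
d2 = d1 - sigma * sqrt(T) = -0.32732188
exp(-rT) = 0.92496443; exp(-qT) = 1.00000000
C = S_0 * exp(-qT) * N(d1) - K * exp(-rT) * N(d2)
N(d1) = 0.66870984; N(d2) = 0.37171222
C = 1.0800 * 1.00000000 * 0.66870984 - 1.1200 * 0.92496443 * 0.37171222 = 0.3371


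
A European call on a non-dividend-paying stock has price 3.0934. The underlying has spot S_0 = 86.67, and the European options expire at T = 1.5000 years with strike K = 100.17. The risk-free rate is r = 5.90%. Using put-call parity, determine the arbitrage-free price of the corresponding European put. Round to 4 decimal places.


Put-call parity: C - P = S_0 * exp(-qT) - K * exp(-rT).
S_0 * exp(-qT) = 86.6700 * 1.00000000 = 86.67000000
K * exp(-rT) = 100.1700 * 0.91530311 = 91.68591260
P = C - S*exp(-qT) + K*exp(-rT)
P = 3.0934 - 86.67000000 + 91.68591260 = 8.1093

Answer: Put price = 8.1093


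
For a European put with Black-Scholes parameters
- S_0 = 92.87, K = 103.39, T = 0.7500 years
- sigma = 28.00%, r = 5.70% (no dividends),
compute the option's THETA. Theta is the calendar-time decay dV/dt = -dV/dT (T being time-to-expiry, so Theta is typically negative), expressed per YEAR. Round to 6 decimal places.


Answer: Theta = -2.251976

Derivation:
d1 = -0.1449874155; d2 = -0.3874745285
phi(d1) = 0.3947710870; exp(-qT) = 1.0000000000; exp(-rT) = 0.9581508979
Theta = -S*exp(-qT)*phi(d1)*sigma/(2*sqrt(T)) + r*K*exp(-rT)*N(-d2) - q*S*exp(-qT)*N(-d1)
N(-d1) = 0.5576395961; N(-d2) = 0.6507975308; sqrt(T) = 0.8660254038
Term 1 = -92.8700 * 1.0000000000 * 0.3947710870 * 0.2800 / (2 * 0.8660254038) = -5.9267715432
Term 2 = 0.0570 * 103.3900 * 0.9581508979 * 0.6507975308 = 3.6747956907
Term 3 = 0 (no dividend yield, q = 0)
Theta = -5.9267715432 + (3.6747956907) + (0.0000000000) = -2.251976


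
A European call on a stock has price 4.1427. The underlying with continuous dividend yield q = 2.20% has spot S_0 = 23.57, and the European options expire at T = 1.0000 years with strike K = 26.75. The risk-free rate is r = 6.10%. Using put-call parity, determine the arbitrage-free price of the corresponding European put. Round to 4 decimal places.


Answer: Put price = 6.2526

Derivation:
Put-call parity: C - P = S_0 * exp(-qT) - K * exp(-rT).
S_0 * exp(-qT) = 23.5700 * 0.97824024 = 23.05712234
K * exp(-rT) = 26.7500 * 0.94082324 = 25.16702166
P = C - S*exp(-qT) + K*exp(-rT)
P = 4.1427 - 23.05712234 + 25.16702166 = 6.2526


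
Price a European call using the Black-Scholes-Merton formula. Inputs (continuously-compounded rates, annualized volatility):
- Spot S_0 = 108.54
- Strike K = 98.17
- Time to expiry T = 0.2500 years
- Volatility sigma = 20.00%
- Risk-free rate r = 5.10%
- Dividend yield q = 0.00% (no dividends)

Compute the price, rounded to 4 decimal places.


Answer: Price = 12.2740

Derivation:
d1 = (ln(S/K) + (r - q + 0.5*sigma^2) * T) / (sigma * sqrt(T)) = 1.18168099
d2 = d1 - sigma * sqrt(T) = 1.08168099
exp(-rT) = 0.98733094; exp(-qT) = 1.00000000
C = S_0 * exp(-qT) * N(d1) - K * exp(-rT) * N(d2)
N(d1) = 0.88133385; N(d2) = 0.86030285
C = 108.5400 * 1.00000000 * 0.88133385 - 98.1700 * 0.98733094 * 0.86030285 = 12.2740


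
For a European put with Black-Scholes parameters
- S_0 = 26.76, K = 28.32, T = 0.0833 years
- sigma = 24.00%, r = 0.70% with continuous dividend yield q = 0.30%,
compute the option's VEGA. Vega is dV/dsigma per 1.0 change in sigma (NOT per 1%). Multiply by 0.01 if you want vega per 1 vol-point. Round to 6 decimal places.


Answer: Vega = 2.275061

Derivation:
d1 = -0.7785363761; d2 = -0.8478045507
phi(d1) = 0.2946408925; exp(-qT) = 0.9997501312; exp(-rT) = 0.9994170700
Vega = S * exp(-qT) * phi(d1) * sqrt(T) = 26.7600 * 0.9997501312 * 0.2946408925 * 0.2886173938 = 2.275061


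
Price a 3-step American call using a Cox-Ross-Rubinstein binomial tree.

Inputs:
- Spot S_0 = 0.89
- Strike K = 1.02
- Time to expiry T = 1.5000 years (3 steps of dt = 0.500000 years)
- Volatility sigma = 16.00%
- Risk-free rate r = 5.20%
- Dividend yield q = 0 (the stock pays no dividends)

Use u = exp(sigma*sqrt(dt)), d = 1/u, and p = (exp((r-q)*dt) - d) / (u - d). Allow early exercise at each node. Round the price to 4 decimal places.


dt = T/N = 0.500000
u = exp(sigma*sqrt(dt)) = 1.119785; d = 1/u = 0.893028
p = (exp((r-q)*dt) - d) / (u - d) = 0.587910
Discount per step: exp(-r*dt) = 0.974335
Stock lattice S(k, i) with i counting down-moves:
  k=0: S(0,0) = 0.8900
  k=1: S(1,0) = 0.9966; S(1,1) = 0.7948
  k=2: S(2,0) = 1.1160; S(2,1) = 0.8900; S(2,2) = 0.7098
  k=3: S(3,0) = 1.2497; S(3,1) = 0.9966; S(3,2) = 0.7948; S(3,3) = 0.6338
Terminal payoffs V(N, i) = max(S_T - K, 0):
  V(3,0) = 0.229667; V(3,1) = 0.000000; V(3,2) = 0.000000; V(3,3) = 0.000000
Backward induction: V(k, i) = exp(-r*dt) * [p * V(k+1, i) + (1-p) * V(k+1, i+1)]; then take max(V_cont, immediate exercise) for American.
  V(2,0) = exp(-r*dt) * [p*0.229667 + (1-p)*0.000000] = 0.131558; exercise = 0.095988; V(2,0) = max -> 0.131558
  V(2,1) = exp(-r*dt) * [p*0.000000 + (1-p)*0.000000] = 0.000000; exercise = 0.000000; V(2,1) = max -> 0.000000
  V(2,2) = exp(-r*dt) * [p*0.000000 + (1-p)*0.000000] = 0.000000; exercise = 0.000000; V(2,2) = max -> 0.000000
  V(1,0) = exp(-r*dt) * [p*0.131558 + (1-p)*0.000000] = 0.075359; exercise = 0.000000; V(1,0) = max -> 0.075359
  V(1,1) = exp(-r*dt) * [p*0.000000 + (1-p)*0.000000] = 0.000000; exercise = 0.000000; V(1,1) = max -> 0.000000
  V(0,0) = exp(-r*dt) * [p*0.075359 + (1-p)*0.000000] = 0.043167; exercise = 0.000000; V(0,0) = max -> 0.043167

Answer: Price = V(0,0) = 0.0432


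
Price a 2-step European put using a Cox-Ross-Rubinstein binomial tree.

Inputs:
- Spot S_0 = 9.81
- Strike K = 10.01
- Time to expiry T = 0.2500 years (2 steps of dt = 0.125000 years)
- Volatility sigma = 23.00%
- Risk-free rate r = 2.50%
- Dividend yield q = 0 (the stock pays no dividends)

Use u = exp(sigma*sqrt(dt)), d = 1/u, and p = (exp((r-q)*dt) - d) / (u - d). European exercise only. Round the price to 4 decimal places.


Answer: Price = V(0,0) = 0.5167

Derivation:
dt = T/N = 0.125000
u = exp(sigma*sqrt(dt)) = 1.084715; d = 1/u = 0.921901
p = (exp((r-q)*dt) - d) / (u - d) = 0.498906
Discount per step: exp(-r*dt) = 0.996880
Stock lattice S(k, i) with i counting down-moves:
  k=0: S(0,0) = 9.8100
  k=1: S(1,0) = 10.6411; S(1,1) = 9.0439
  k=2: S(2,0) = 11.5425; S(2,1) = 9.8100; S(2,2) = 8.3375
Terminal payoffs V(N, i) = max(K - S_T, 0):
  V(2,0) = 0.000000; V(2,1) = 0.200000; V(2,2) = 1.672464
Backward induction: V(k, i) = exp(-r*dt) * [p * V(k+1, i) + (1-p) * V(k+1, i+1)].
  V(1,0) = exp(-r*dt) * [p*0.000000 + (1-p)*0.200000] = 0.099906
  V(1,1) = exp(-r*dt) * [p*0.200000 + (1-p)*1.672464] = 0.934917
  V(0,0) = exp(-r*dt) * [p*0.099906 + (1-p)*0.934917] = 0.516708


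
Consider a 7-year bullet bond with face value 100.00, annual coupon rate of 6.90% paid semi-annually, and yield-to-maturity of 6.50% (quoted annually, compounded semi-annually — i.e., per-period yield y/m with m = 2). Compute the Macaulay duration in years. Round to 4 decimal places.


Answer: Macaulay duration = 5.6847 years

Derivation:
Coupon per period c = face * coupon_rate / m = 3.450000
Periods per year m = 2; per-period yield y/m = 0.032500
Number of cashflows N = 14
Cashflows (t years, CF_t, discount factor 1/(1+y/m)^(m*t), PV):
  t = 0.5000: CF_t = 3.450000, DF = 0.968523, PV = 3.341404
  t = 1.0000: CF_t = 3.450000, DF = 0.938037, PV = 3.236227
  t = 1.5000: CF_t = 3.450000, DF = 0.908510, PV = 3.134360
  t = 2.0000: CF_t = 3.450000, DF = 0.879913, PV = 3.035700
  t = 2.5000: CF_t = 3.450000, DF = 0.852216, PV = 2.940145
  t = 3.0000: CF_t = 3.450000, DF = 0.825391, PV = 2.847598
  t = 3.5000: CF_t = 3.450000, DF = 0.799410, PV = 2.757965
  t = 4.0000: CF_t = 3.450000, DF = 0.774247, PV = 2.671152
  t = 4.5000: CF_t = 3.450000, DF = 0.749876, PV = 2.587072
  t = 5.0000: CF_t = 3.450000, DF = 0.726272, PV = 2.505639
  t = 5.5000: CF_t = 3.450000, DF = 0.703411, PV = 2.426769
  t = 6.0000: CF_t = 3.450000, DF = 0.681270, PV = 2.350382
  t = 6.5000: CF_t = 3.450000, DF = 0.659826, PV = 2.276399
  t = 7.0000: CF_t = 103.450000, DF = 0.639056, PV = 66.110380
Price P = sum_t PV_t = 102.221192
Macaulay numerator sum_t t * PV_t:
  t * PV_t at t = 0.5000: 1.670702
  t * PV_t at t = 1.0000: 3.236227
  t * PV_t at t = 1.5000: 4.701540
  t * PV_t at t = 2.0000: 6.071400
  t * PV_t at t = 2.5000: 7.350363
  t * PV_t at t = 3.0000: 8.542795
  t * PV_t at t = 3.5000: 9.652876
  t * PV_t at t = 4.0000: 10.684608
  t * PV_t at t = 4.5000: 11.641825
  t * PV_t at t = 5.0000: 12.528195
  t * PV_t at t = 5.5000: 13.347229
  t * PV_t at t = 6.0000: 14.102289
  t * PV_t at t = 6.5000: 14.796591
  t * PV_t at t = 7.0000: 462.772657
Macaulay duration D = (sum_t t * PV_t) / P = 581.099298 / 102.221192 = 5.684724


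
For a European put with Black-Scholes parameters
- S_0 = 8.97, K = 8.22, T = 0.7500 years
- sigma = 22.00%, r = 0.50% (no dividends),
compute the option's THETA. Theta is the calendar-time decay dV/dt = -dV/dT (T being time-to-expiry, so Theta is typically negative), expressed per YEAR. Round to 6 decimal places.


d1 = 0.5732325389; d2 = 0.3827069500
phi(d1) = 0.3384982674; exp(-qT) = 1.0000000000; exp(-rT) = 0.9962570225
Theta = -S*exp(-qT)*phi(d1)*sigma/(2*sqrt(T)) + r*K*exp(-rT)*N(-d2) - q*S*exp(-qT)*N(-d1)
N(-d1) = 0.2832436277; N(-d2) = 0.3509685304; sqrt(T) = 0.8660254038
Term 1 = -8.9700 * 1.0000000000 * 0.3384982674 * 0.2200 / (2 * 0.8660254038) = -0.3856656386
Term 2 = 0.0050 * 8.2200 * 0.9962570225 * 0.3509685304 = 0.0143708149
Term 3 = 0 (no dividend yield, q = 0)
Theta = -0.3856656386 + (0.0143708149) + (0.0000000000) = -0.371295

Answer: Theta = -0.371295


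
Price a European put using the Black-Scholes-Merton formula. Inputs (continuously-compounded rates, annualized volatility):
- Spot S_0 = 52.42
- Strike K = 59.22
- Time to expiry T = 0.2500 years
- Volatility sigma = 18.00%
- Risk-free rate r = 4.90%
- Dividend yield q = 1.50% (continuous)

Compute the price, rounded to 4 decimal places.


d1 = (ln(S/K) + (r - q + 0.5*sigma^2) * T) / (sigma * sqrt(T)) = -1.21579028
d2 = d1 - sigma * sqrt(T) = -1.30579028
exp(-rT) = 0.98782473; exp(-qT) = 0.99625702
P = K * exp(-rT) * N(-d2) - S_0 * exp(-qT) * N(-d1)
N(-d1) = 0.88796759; N(-d2) = 0.90418806
P = 59.2200 * 0.98782473 * 0.90418806 - 52.4200 * 0.99625702 * 0.88796759 = 6.5210

Answer: Price = 6.5210


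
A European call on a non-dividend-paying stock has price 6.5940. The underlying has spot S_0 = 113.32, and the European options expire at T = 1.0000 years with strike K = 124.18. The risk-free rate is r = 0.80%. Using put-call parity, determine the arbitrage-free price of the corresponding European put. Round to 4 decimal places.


Put-call parity: C - P = S_0 * exp(-qT) - K * exp(-rT).
S_0 * exp(-qT) = 113.3200 * 1.00000000 = 113.32000000
K * exp(-rT) = 124.1800 * 0.99203191 = 123.19052318
P = C - S*exp(-qT) + K*exp(-rT)
P = 6.5940 - 113.32000000 + 123.19052318 = 16.4645

Answer: Put price = 16.4645


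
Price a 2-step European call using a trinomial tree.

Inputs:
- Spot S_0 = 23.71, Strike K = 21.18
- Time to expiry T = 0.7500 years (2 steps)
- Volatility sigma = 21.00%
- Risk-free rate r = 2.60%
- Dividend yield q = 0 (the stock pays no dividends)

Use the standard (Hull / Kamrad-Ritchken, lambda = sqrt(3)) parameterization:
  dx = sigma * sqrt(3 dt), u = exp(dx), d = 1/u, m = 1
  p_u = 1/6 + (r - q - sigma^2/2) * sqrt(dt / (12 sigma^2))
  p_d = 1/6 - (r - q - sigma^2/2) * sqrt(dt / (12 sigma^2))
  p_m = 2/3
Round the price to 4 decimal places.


dt = T/N = 0.375000; dx = sigma*sqrt(3*dt) = 0.222739
u = exp(dx) = 1.249494; d = 1/u = 0.800324
p_u = 0.169992, p_m = 0.666667, p_d = 0.163342
Discount per step: exp(-r*dt) = 0.990297
Stock lattice S(k, j) with j the centered position index:
  k=0: S(0,+0) = 23.7100
  k=1: S(1,-1) = 18.9757; S(1,+0) = 23.7100; S(1,+1) = 29.6255
  k=2: S(2,-2) = 15.1867; S(2,-1) = 18.9757; S(2,+0) = 23.7100; S(2,+1) = 29.6255; S(2,+2) = 37.0169
Terminal payoffs V(N, j) = max(S_T - K, 0):
  V(2,-2) = 0.000000; V(2,-1) = 0.000000; V(2,+0) = 2.530000; V(2,+1) = 8.445502; V(2,+2) = 15.836885
Backward induction: V(k, j) = exp(-r*dt) * [p_u * V(k+1, j+1) + p_m * V(k+1, j) + p_d * V(k+1, j-1)]
  V(1,-1) = exp(-r*dt) * [p_u*2.530000 + p_m*0.000000 + p_d*0.000000] = 0.425906
  V(1,+0) = exp(-r*dt) * [p_u*8.445502 + p_m*2.530000 + p_d*0.000000] = 3.092037
  V(1,+1) = exp(-r*dt) * [p_u*15.836885 + p_m*8.445502 + p_d*2.530000] = 8.650969
  V(0,+0) = exp(-r*dt) * [p_u*8.650969 + p_m*3.092037 + p_d*0.425906] = 3.566576

Answer: Price = V(0,0) = 3.5666


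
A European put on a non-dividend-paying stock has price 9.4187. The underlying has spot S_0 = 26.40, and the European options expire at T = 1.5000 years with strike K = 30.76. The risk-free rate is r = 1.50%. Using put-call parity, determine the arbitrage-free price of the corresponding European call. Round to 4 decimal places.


Put-call parity: C - P = S_0 * exp(-qT) - K * exp(-rT).
S_0 * exp(-qT) = 26.4000 * 1.00000000 = 26.40000000
K * exp(-rT) = 30.7600 * 0.97775124 = 30.07562806
C = P + S*exp(-qT) - K*exp(-rT)
C = 9.4187 + 26.40000000 - 30.07562806 = 5.7431

Answer: Call price = 5.7431


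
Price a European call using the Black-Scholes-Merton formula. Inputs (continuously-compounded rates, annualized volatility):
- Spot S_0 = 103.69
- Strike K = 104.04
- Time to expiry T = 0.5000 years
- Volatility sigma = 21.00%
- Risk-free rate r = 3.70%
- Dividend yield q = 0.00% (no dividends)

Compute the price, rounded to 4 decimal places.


d1 = (ln(S/K) + (r - q + 0.5*sigma^2) * T) / (sigma * sqrt(T)) = 0.17613853
d2 = d1 - sigma * sqrt(T) = 0.02764611
exp(-rT) = 0.98167007; exp(-qT) = 1.00000000
C = S_0 * exp(-qT) * N(d1) - K * exp(-rT) * N(d2)
N(d1) = 0.56990745; N(d2) = 0.51102780
C = 103.6900 * 1.00000000 * 0.56990745 - 104.0400 * 0.98167007 * 0.51102780 = 6.9009

Answer: Price = 6.9009


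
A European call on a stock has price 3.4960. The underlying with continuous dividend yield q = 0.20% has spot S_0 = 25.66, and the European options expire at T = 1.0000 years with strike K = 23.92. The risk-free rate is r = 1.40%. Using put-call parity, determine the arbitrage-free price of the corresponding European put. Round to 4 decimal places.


Put-call parity: C - P = S_0 * exp(-qT) - K * exp(-rT).
S_0 * exp(-qT) = 25.6600 * 0.99800200 = 25.60873129
K * exp(-rT) = 23.9200 * 0.98609754 = 23.58745326
P = C - S*exp(-qT) + K*exp(-rT)
P = 3.4960 - 25.60873129 + 23.58745326 = 1.4747

Answer: Put price = 1.4747


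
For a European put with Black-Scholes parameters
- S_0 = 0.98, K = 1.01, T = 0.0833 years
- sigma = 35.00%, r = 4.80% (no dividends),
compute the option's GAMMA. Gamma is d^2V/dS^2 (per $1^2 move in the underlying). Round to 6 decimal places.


Answer: Gamma = 3.943319

Derivation:
d1 = -0.2084075282; d2 = -0.3094236160
phi(d1) = 0.3903719087; exp(-qT) = 1.0000000000; exp(-rT) = 0.9960095830
Gamma = exp(-qT) * phi(d1) / (S * sigma * sqrt(T)) = 1.0000000000 * 0.3903719087 / (0.9800 * 0.3500 * 0.2886173938) = 3.943319


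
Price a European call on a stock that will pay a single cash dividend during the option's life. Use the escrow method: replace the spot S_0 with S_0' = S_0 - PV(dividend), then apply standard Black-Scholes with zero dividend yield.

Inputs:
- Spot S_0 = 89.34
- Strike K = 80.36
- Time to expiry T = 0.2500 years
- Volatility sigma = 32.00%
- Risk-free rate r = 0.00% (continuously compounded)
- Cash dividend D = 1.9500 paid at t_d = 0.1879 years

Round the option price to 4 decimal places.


Answer: Price = 9.5793

Derivation:
PV(D) = D * exp(-r * t_d) = 1.9500 * 1.00000000 = 1.95000000
S_0' = S_0 - PV(D) = 89.3400 - 1.95000000 = 87.39000000
d1 = (ln(S_0'/K) + (r + sigma^2/2)*T) / (sigma*sqrt(T)) = 0.60415200
d2 = d1 - sigma*sqrt(T) = 0.44415200
exp(-rT) = 1.00000000
N(d1) = 0.72712870; N(d2) = 0.67153365
C = S_0' * N(d1) - K * exp(-rT) * N(d2) = 87.39000000 * 0.72712870 - 80.3600 * 1.00000000 * 0.67153365 = 9.5793


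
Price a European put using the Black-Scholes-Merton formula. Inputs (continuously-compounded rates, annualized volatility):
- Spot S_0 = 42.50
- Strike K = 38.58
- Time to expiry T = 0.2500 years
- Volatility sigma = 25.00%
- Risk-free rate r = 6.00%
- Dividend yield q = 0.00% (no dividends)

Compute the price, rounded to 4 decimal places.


Answer: Price = 0.5094

Derivation:
d1 = (ln(S/K) + (r - q + 0.5*sigma^2) * T) / (sigma * sqrt(T)) = 0.95666055
d2 = d1 - sigma * sqrt(T) = 0.83166055
exp(-rT) = 0.98511194; exp(-qT) = 1.00000000
P = K * exp(-rT) * N(-d2) - S_0 * exp(-qT) * N(-d1)
N(-d1) = 0.16936931; N(-d2) = 0.20280029
P = 38.5800 * 0.98511194 * 0.20280029 - 42.5000 * 1.00000000 * 0.16936931 = 0.5094


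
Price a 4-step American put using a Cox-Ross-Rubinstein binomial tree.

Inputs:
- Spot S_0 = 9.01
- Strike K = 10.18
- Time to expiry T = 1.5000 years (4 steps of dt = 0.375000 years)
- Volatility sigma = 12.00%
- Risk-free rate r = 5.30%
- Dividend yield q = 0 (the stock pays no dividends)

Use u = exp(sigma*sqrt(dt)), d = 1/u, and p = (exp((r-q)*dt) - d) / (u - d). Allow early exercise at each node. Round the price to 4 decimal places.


dt = T/N = 0.375000
u = exp(sigma*sqrt(dt)) = 1.076252; d = 1/u = 0.929150
p = (exp((r-q)*dt) - d) / (u - d) = 0.618099
Discount per step: exp(-r*dt) = 0.980321
Stock lattice S(k, i) with i counting down-moves:
  k=0: S(0,0) = 9.0100
  k=1: S(1,0) = 9.6970; S(1,1) = 8.3716
  k=2: S(2,0) = 10.4364; S(2,1) = 9.0100; S(2,2) = 7.7785
  k=3: S(3,0) = 11.2323; S(3,1) = 9.6970; S(3,2) = 8.3716; S(3,3) = 7.2274
  k=4: S(4,0) = 12.0887; S(4,1) = 10.4364; S(4,2) = 9.0100; S(4,3) = 7.7785; S(4,4) = 6.7154
Terminal payoffs V(N, i) = max(K - S_T, 0):
  V(4,0) = 0.000000; V(4,1) = 0.000000; V(4,2) = 1.170000; V(4,3) = 2.401483; V(4,4) = 3.464648
Backward induction: V(k, i) = exp(-r*dt) * [p * V(k+1, i) + (1-p) * V(k+1, i+1)]; then take max(V_cont, immediate exercise) for American.
  V(3,0) = exp(-r*dt) * [p*0.000000 + (1-p)*0.000000] = 0.000000; exercise = 0.000000; V(3,0) = max -> 0.000000
  V(3,1) = exp(-r*dt) * [p*0.000000 + (1-p)*1.170000] = 0.438031; exercise = 0.482969; V(3,1) = max -> 0.482969
  V(3,2) = exp(-r*dt) * [p*1.170000 + (1-p)*2.401483] = 1.608025; exercise = 1.808355; V(3,2) = max -> 1.808355
  V(3,3) = exp(-r*dt) * [p*2.401483 + (1-p)*3.464648] = 2.752258; exercise = 2.952588; V(3,3) = max -> 2.952588
  V(2,0) = exp(-r*dt) * [p*0.000000 + (1-p)*0.482969] = 0.180816; exercise = 0.000000; V(2,0) = max -> 0.180816
  V(2,1) = exp(-r*dt) * [p*0.482969 + (1-p)*1.808355] = 0.969670; exercise = 1.170000; V(2,1) = max -> 1.170000
  V(2,2) = exp(-r*dt) * [p*1.808355 + (1-p)*2.952588] = 2.201153; exercise = 2.401483; V(2,2) = max -> 2.401483
  V(1,0) = exp(-r*dt) * [p*0.180816 + (1-p)*1.170000] = 0.547594; exercise = 0.482969; V(1,0) = max -> 0.547594
  V(1,1) = exp(-r*dt) * [p*1.170000 + (1-p)*2.401483] = 1.608025; exercise = 1.808355; V(1,1) = max -> 1.808355
  V(0,0) = exp(-r*dt) * [p*0.547594 + (1-p)*1.808355] = 1.008829; exercise = 1.170000; V(0,0) = max -> 1.170000

Answer: Price = V(0,0) = 1.1700


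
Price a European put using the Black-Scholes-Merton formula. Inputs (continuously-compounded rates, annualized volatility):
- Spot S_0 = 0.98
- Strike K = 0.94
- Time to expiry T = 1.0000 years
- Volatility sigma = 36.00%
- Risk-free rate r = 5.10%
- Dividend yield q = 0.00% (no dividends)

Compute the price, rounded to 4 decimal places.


d1 = (ln(S/K) + (r - q + 0.5*sigma^2) * T) / (sigma * sqrt(T)) = 0.43742416
d2 = d1 - sigma * sqrt(T) = 0.07742416
exp(-rT) = 0.95027867; exp(-qT) = 1.00000000
P = K * exp(-rT) * N(-d2) - S_0 * exp(-qT) * N(-d1)
N(-d1) = 0.33090188; N(-d2) = 0.46914306
P = 0.9400 * 0.95027867 * 0.46914306 - 0.9800 * 1.00000000 * 0.33090188 = 0.0948

Answer: Price = 0.0948


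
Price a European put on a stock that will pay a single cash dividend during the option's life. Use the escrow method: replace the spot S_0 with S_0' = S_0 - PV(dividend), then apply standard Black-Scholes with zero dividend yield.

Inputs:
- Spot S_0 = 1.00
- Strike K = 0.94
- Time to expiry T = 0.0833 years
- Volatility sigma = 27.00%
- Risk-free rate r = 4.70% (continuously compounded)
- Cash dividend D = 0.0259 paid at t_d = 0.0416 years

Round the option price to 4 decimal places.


PV(D) = D * exp(-r * t_d) = 0.0259 * 0.99804671 = 0.02584941
S_0' = S_0 - PV(D) = 1.0000 - 0.02584941 = 0.97415059
d1 = (ln(S_0'/K) + (r + sigma^2/2)*T) / (sigma*sqrt(T)) = 0.54714769
d2 = d1 - sigma*sqrt(T) = 0.46922099
exp(-rT) = 0.99609255
N(-d1) = 0.29213864; N(-d2) = 0.31945584
P = K * exp(-rT) * N(-d2) - S_0' * N(-d1) = 0.9400 * 0.99609255 * 0.31945584 - 0.97415059 * 0.29213864 = 0.0145

Answer: Price = 0.0145


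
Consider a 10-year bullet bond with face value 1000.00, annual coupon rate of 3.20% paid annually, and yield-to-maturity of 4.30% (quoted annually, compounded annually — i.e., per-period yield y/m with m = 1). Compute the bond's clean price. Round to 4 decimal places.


Answer: Price = 912.0978

Derivation:
Coupon per period c = face * coupon_rate / m = 32.000000
Periods per year m = 1; per-period yield y/m = 0.043000
Number of cashflows N = 10
Cashflows (t years, CF_t, discount factor 1/(1+y/m)^(m*t), PV):
  t = 1.0000: CF_t = 32.000000, DF = 0.958773, PV = 30.680729
  t = 2.0000: CF_t = 32.000000, DF = 0.919245, PV = 29.415847
  t = 3.0000: CF_t = 32.000000, DF = 0.881347, PV = 28.203113
  t = 4.0000: CF_t = 32.000000, DF = 0.845012, PV = 27.040377
  t = 5.0000: CF_t = 32.000000, DF = 0.810174, PV = 25.925577
  t = 6.0000: CF_t = 32.000000, DF = 0.776773, PV = 24.856738
  t = 7.0000: CF_t = 32.000000, DF = 0.744749, PV = 23.831963
  t = 8.0000: CF_t = 32.000000, DF = 0.714045, PV = 22.849437
  t = 9.0000: CF_t = 32.000000, DF = 0.684607, PV = 21.907418
  t = 10.0000: CF_t = 1032.000000, DF = 0.656382, PV = 677.386618
Price P = sum_t PV_t = 912.097819


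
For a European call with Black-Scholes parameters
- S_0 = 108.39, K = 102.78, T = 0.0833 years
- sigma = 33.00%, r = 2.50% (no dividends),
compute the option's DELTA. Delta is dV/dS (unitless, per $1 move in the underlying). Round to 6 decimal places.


Answer: Delta = 0.734827

Derivation:
d1 = 0.6274768010; d2 = 0.5322330611
phi(d1) = 0.3276523631; exp(-qT) = 1.0000000000; exp(-rT) = 0.9979196669
N(d1) = 0.7348266308
Delta = exp(-qT) * N(d1) = 1.0000000000 * 0.7348266308 = 0.734827


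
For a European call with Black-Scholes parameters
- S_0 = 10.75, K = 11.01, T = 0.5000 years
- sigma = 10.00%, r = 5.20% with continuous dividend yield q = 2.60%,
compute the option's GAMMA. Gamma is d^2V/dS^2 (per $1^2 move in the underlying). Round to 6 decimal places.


d1 = -0.1187684291; d2 = -0.1894791072
phi(d1) = 0.3961384518; exp(-qT) = 0.9870841350; exp(-rT) = 0.9743350896
Gamma = exp(-qT) * phi(d1) / (S * sigma * sqrt(T)) = 0.9870841350 * 0.3961384518 / (10.7500 * 0.1000 * 0.7071067812) = 0.514408

Answer: Gamma = 0.514408


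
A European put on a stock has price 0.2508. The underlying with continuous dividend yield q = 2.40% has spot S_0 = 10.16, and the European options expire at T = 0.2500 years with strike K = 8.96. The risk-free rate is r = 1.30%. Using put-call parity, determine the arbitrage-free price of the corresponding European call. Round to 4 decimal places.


Answer: Call price = 1.4191

Derivation:
Put-call parity: C - P = S_0 * exp(-qT) - K * exp(-rT).
S_0 * exp(-qT) = 10.1600 * 0.99401796 = 10.09922251
K * exp(-rT) = 8.9600 * 0.99675528 = 8.93092727
C = P + S*exp(-qT) - K*exp(-rT)
C = 0.2508 + 10.09922251 - 8.93092727 = 1.4191


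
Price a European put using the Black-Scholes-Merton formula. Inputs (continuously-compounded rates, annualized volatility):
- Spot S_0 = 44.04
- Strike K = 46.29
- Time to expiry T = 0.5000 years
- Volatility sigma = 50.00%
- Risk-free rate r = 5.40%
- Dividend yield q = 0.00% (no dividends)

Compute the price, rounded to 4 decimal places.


d1 = (ln(S/K) + (r - q + 0.5*sigma^2) * T) / (sigma * sqrt(T)) = 0.11221037
d2 = d1 - sigma * sqrt(T) = -0.24134302
exp(-rT) = 0.97336124; exp(-qT) = 1.00000000
P = K * exp(-rT) * N(-d2) - S_0 * exp(-qT) * N(-d1)
N(-d1) = 0.45532830; N(-d2) = 0.59535536
P = 46.2900 * 0.97336124 * 0.59535536 - 44.0400 * 1.00000000 * 0.45532830 = 6.7722

Answer: Price = 6.7722


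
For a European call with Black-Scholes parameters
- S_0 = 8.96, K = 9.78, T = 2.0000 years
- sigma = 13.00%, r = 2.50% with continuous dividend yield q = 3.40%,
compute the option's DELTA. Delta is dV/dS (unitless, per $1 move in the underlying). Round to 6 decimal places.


Answer: Delta = 0.294103

Derivation:
d1 = -0.4822971765; d2 = -0.6661449396
phi(d1) = 0.3551397814; exp(-qT) = 0.9342604736; exp(-rT) = 0.9512294245
N(d1) = 0.3147974264
Delta = exp(-qT) * N(d1) = 0.9342604736 * 0.3147974264 = 0.294103


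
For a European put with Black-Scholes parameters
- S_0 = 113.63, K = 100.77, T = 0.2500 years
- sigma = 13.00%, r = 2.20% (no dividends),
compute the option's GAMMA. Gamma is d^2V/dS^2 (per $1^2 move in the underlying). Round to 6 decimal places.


d1 = 1.9649132867; d2 = 1.8999132867
phi(d1) = 0.0578801581; exp(-qT) = 1.0000000000; exp(-rT) = 0.9945150973
Gamma = exp(-qT) * phi(d1) / (S * sigma * sqrt(T)) = 1.0000000000 * 0.0578801581 / (113.6300 * 0.1300 * 0.5000000000) = 0.007837

Answer: Gamma = 0.007837


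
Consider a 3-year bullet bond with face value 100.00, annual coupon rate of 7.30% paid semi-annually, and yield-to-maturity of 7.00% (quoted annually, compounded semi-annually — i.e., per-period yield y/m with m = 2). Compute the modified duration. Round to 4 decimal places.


Answer: Modified duration = 2.6562

Derivation:
Coupon per period c = face * coupon_rate / m = 3.650000
Periods per year m = 2; per-period yield y/m = 0.035000
Number of cashflows N = 6
Cashflows (t years, CF_t, discount factor 1/(1+y/m)^(m*t), PV):
  t = 0.5000: CF_t = 3.650000, DF = 0.966184, PV = 3.526570
  t = 1.0000: CF_t = 3.650000, DF = 0.933511, PV = 3.407314
  t = 1.5000: CF_t = 3.650000, DF = 0.901943, PV = 3.292091
  t = 2.0000: CF_t = 3.650000, DF = 0.871442, PV = 3.180764
  t = 2.5000: CF_t = 3.650000, DF = 0.841973, PV = 3.073202
  t = 3.0000: CF_t = 103.650000, DF = 0.813501, PV = 84.319342
Price P = sum_t PV_t = 100.799283
First compute Macaulay numerator sum_t t * PV_t:
  t * PV_t at t = 0.5000: 1.763285
  t * PV_t at t = 1.0000: 3.407314
  t * PV_t at t = 1.5000: 4.938136
  t * PV_t at t = 2.0000: 6.361528
  t * PV_t at t = 2.5000: 7.683005
  t * PV_t at t = 3.0000: 252.958025
Macaulay duration D = 277.111294 / 100.799283 = 2.749140
Modified duration = D / (1 + y/m) = 2.749140 / (1 + 0.035000) = 2.656173


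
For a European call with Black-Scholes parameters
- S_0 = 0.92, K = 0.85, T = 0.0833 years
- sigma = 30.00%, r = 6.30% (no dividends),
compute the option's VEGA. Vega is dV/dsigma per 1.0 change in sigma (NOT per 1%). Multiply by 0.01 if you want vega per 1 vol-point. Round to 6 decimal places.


Answer: Vega = 0.063101

Derivation:
d1 = 1.0178841430; d2 = 0.9312989248
phi(d1) = 0.2376437448; exp(-qT) = 1.0000000000; exp(-rT) = 0.9947658462
Vega = S * exp(-qT) * phi(d1) * sqrt(T) = 0.9200 * 1.0000000000 * 0.2376437448 * 0.2886173938 = 0.063101


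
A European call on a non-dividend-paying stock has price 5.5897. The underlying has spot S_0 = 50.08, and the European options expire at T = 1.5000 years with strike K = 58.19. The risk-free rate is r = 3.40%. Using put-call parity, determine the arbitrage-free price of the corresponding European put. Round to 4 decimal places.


Put-call parity: C - P = S_0 * exp(-qT) - K * exp(-rT).
S_0 * exp(-qT) = 50.0800 * 1.00000000 = 50.08000000
K * exp(-rT) = 58.1900 * 0.95027867 = 55.29671584
P = C - S*exp(-qT) + K*exp(-rT)
P = 5.5897 - 50.08000000 + 55.29671584 = 10.8064

Answer: Put price = 10.8064


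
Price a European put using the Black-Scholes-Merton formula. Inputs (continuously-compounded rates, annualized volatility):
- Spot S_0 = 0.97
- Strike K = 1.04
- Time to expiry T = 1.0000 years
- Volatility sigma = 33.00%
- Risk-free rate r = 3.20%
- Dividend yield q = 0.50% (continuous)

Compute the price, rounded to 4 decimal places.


Answer: Price = 0.1514

Derivation:
d1 = (ln(S/K) + (r - q + 0.5*sigma^2) * T) / (sigma * sqrt(T)) = 0.03566691
d2 = d1 - sigma * sqrt(T) = -0.29433309
exp(-rT) = 0.96850658; exp(-qT) = 0.99501248
P = K * exp(-rT) * N(-d2) - S_0 * exp(-qT) * N(-d1)
N(-d1) = 0.48577398; N(-d2) = 0.61574831
P = 1.0400 * 0.96850658 * 0.61574831 - 0.9700 * 0.99501248 * 0.48577398 = 0.1514


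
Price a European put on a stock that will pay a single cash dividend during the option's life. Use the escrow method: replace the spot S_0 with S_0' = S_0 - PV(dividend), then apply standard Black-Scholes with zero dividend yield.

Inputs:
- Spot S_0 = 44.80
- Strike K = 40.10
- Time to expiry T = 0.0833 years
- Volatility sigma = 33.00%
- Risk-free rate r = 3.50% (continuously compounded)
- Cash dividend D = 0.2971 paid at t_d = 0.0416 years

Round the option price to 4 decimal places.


Answer: Price = 0.2624

Derivation:
PV(D) = D * exp(-r * t_d) = 0.2971 * 0.99854506 = 0.29666774
S_0' = S_0 - PV(D) = 44.8000 - 0.29666774 = 44.50333226
d1 = (ln(S_0'/K) + (r + sigma^2/2)*T) / (sigma*sqrt(T)) = 1.17213918
d2 = d1 - sigma*sqrt(T) = 1.07689544
exp(-rT) = 0.99708875
N(-d1) = 0.12057059; N(-d2) = 0.14076349
P = K * exp(-rT) * N(-d2) - S_0' * N(-d1) = 40.1000 * 0.99708875 * 0.14076349 - 44.50333226 * 0.12057059 = 0.2624


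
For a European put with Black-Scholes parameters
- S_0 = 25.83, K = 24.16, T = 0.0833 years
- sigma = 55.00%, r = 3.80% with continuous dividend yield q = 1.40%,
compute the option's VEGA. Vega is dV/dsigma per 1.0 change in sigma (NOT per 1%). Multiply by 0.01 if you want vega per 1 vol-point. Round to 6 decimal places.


Answer: Vega = 2.604352

Derivation:
d1 = 0.5130199155; d2 = 0.3542803489
phi(d1) = 0.3497511945; exp(-qT) = 0.9988344797; exp(-rT) = 0.9968396046
Vega = S * exp(-qT) * phi(d1) * sqrt(T) = 25.8300 * 0.9988344797 * 0.3497511945 * 0.2886173938 = 2.604352


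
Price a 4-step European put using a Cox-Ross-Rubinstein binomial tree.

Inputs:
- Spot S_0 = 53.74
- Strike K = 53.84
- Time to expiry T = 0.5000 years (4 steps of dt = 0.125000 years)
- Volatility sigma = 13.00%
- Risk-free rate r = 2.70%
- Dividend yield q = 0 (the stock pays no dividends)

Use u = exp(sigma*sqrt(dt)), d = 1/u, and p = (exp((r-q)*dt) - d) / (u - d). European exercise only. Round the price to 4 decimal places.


dt = T/N = 0.125000
u = exp(sigma*sqrt(dt)) = 1.047035; d = 1/u = 0.955078
p = (exp((r-q)*dt) - d) / (u - d) = 0.525276
Discount per step: exp(-r*dt) = 0.996631
Stock lattice S(k, i) with i counting down-moves:
  k=0: S(0,0) = 53.7400
  k=1: S(1,0) = 56.2676; S(1,1) = 51.3259
  k=2: S(2,0) = 58.9142; S(2,1) = 53.7400; S(2,2) = 49.0203
  k=3: S(3,0) = 61.6852; S(3,1) = 56.2676; S(3,2) = 51.3259; S(3,3) = 46.8182
  k=4: S(4,0) = 64.5865; S(4,1) = 58.9142; S(4,2) = 53.7400; S(4,3) = 49.0203; S(4,4) = 44.7150
Terminal payoffs V(N, i) = max(K - S_T, 0):
  V(4,0) = 0.000000; V(4,1) = 0.000000; V(4,2) = 0.100000; V(4,3) = 4.819738; V(4,4) = 9.124963
Backward induction: V(k, i) = exp(-r*dt) * [p * V(k+1, i) + (1-p) * V(k+1, i+1)].
  V(3,0) = exp(-r*dt) * [p*0.000000 + (1-p)*0.000000] = 0.000000
  V(3,1) = exp(-r*dt) * [p*0.000000 + (1-p)*0.100000] = 0.047312
  V(3,2) = exp(-r*dt) * [p*0.100000 + (1-p)*4.819738] = 2.332688
  V(3,3) = exp(-r*dt) * [p*4.819738 + (1-p)*9.124963] = 6.840407
  V(2,0) = exp(-r*dt) * [p*0.000000 + (1-p)*0.047312] = 0.022385
  V(2,1) = exp(-r*dt) * [p*0.047312 + (1-p)*2.332688] = 1.128421
  V(2,2) = exp(-r*dt) * [p*2.332688 + (1-p)*6.840407] = 4.457542
  V(1,0) = exp(-r*dt) * [p*0.022385 + (1-p)*1.128421] = 0.545602
  V(1,1) = exp(-r*dt) * [p*1.128421 + (1-p)*4.457542] = 2.699708
  V(0,0) = exp(-r*dt) * [p*0.545602 + (1-p)*2.699708] = 1.562925

Answer: Price = V(0,0) = 1.5629


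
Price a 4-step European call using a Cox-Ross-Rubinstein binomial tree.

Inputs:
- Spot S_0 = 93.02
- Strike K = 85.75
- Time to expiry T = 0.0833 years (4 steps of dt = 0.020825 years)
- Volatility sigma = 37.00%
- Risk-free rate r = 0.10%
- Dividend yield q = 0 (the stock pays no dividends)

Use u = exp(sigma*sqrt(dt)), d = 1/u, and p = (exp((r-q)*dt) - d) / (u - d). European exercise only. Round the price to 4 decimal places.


dt = T/N = 0.020825
u = exp(sigma*sqrt(dt)) = 1.054845; d = 1/u = 0.948006
p = (exp((r-q)*dt) - d) / (u - d) = 0.486850
Discount per step: exp(-r*dt) = 0.999979
Stock lattice S(k, i) with i counting down-moves:
  k=0: S(0,0) = 93.0200
  k=1: S(1,0) = 98.1217; S(1,1) = 88.1835
  k=2: S(2,0) = 103.5032; S(2,1) = 93.0200; S(2,2) = 83.5985
  k=3: S(3,0) = 109.1799; S(3,1) = 98.1217; S(3,2) = 88.1835; S(3,3) = 79.2519
  k=4: S(4,0) = 115.1679; S(4,1) = 103.5032; S(4,2) = 93.0200; S(4,3) = 83.5985; S(4,4) = 75.1313
Terminal payoffs V(N, i) = max(S_T - K, 0):
  V(4,0) = 29.417938; V(4,1) = 17.753244; V(4,2) = 7.270000; V(4,3) = 0.000000; V(4,4) = 0.000000
Backward induction: V(k, i) = exp(-r*dt) * [p * V(k+1, i) + (1-p) * V(k+1, i+1)].
  V(3,0) = exp(-r*dt) * [p*29.417938 + (1-p)*17.753244] = 23.431707
  V(3,1) = exp(-r*dt) * [p*17.753244 + (1-p)*7.270000] = 12.373505
  V(3,2) = exp(-r*dt) * [p*7.270000 + (1-p)*0.000000] = 3.539322
  V(3,3) = exp(-r*dt) * [p*0.000000 + (1-p)*0.000000] = 0.000000
  V(2,0) = exp(-r*dt) * [p*23.431707 + (1-p)*12.373505] = 17.756816
  V(2,1) = exp(-r*dt) * [p*12.373505 + (1-p)*3.539322] = 7.840077
  V(2,2) = exp(-r*dt) * [p*3.539322 + (1-p)*0.000000] = 1.723082
  V(1,0) = exp(-r*dt) * [p*17.756816 + (1-p)*7.840077] = 12.667773
  V(1,1) = exp(-r*dt) * [p*7.840077 + (1-p)*1.723082] = 4.701040
  V(0,0) = exp(-r*dt) * [p*12.667773 + (1-p)*4.701040] = 8.579462

Answer: Price = V(0,0) = 8.5795


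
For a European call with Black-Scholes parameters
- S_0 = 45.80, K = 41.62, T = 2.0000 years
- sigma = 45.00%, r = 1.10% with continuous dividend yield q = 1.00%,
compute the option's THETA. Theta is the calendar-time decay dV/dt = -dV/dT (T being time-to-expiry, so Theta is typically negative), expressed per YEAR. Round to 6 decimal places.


Answer: Theta = -2.438114

Derivation:
d1 = 0.4717239290; d2 = -0.1646721740
phi(d1) = 0.3569354714; exp(-qT) = 0.9801986733; exp(-rT) = 0.9782402351
Theta = -S*exp(-qT)*phi(d1)*sigma/(2*sqrt(T)) - r*K*exp(-rT)*N(d2) + q*S*exp(-qT)*N(d1)
N(d1) = 0.6814380726; N(d2) = 0.4346010099; sqrt(T) = 1.4142135624
Term 1 = -45.8000 * 0.9801986733 * 0.3569354714 * 0.4500 / (2 * 1.4142135624) = -2.5493931695
Term 2 = -0.0110 * 41.6200 * 0.9782402351 * 0.4346010099 = -0.1946395149
Term 3 = 0.0100 * 45.8000 * 0.9801986733 * 0.6814380726 = 0.3059186702
Theta = -2.5493931695 + (-0.1946395149) + (0.3059186702) = -2.438114


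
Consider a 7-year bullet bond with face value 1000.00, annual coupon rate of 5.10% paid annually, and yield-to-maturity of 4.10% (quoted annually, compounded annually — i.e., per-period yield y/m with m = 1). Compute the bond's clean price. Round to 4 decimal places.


Coupon per period c = face * coupon_rate / m = 51.000000
Periods per year m = 1; per-period yield y/m = 0.041000
Number of cashflows N = 7
Cashflows (t years, CF_t, discount factor 1/(1+y/m)^(m*t), PV):
  t = 1.0000: CF_t = 51.000000, DF = 0.960615, PV = 48.991354
  t = 2.0000: CF_t = 51.000000, DF = 0.922781, PV = 47.061820
  t = 3.0000: CF_t = 51.000000, DF = 0.886437, PV = 45.208280
  t = 4.0000: CF_t = 51.000000, DF = 0.851524, PV = 43.427743
  t = 5.0000: CF_t = 51.000000, DF = 0.817987, PV = 41.717332
  t = 6.0000: CF_t = 51.000000, DF = 0.785770, PV = 40.074287
  t = 7.0000: CF_t = 1051.000000, DF = 0.754823, PV = 793.318550
Price P = sum_t PV_t = 1059.799366

Answer: Price = 1059.7994


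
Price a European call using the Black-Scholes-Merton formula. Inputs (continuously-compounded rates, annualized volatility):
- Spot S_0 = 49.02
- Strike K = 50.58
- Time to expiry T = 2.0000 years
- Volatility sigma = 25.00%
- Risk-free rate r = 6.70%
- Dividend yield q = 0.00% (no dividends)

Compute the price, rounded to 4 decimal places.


Answer: Price = 9.2052

Derivation:
d1 = (ln(S/K) + (r - q + 0.5*sigma^2) * T) / (sigma * sqrt(T)) = 0.46717735
d2 = d1 - sigma * sqrt(T) = 0.11362396
exp(-rT) = 0.87459006; exp(-qT) = 1.00000000
C = S_0 * exp(-qT) * N(d1) - K * exp(-rT) * N(d2)
N(d1) = 0.67981350; N(d2) = 0.54523205
C = 49.0200 * 1.00000000 * 0.67981350 - 50.5800 * 0.87459006 * 0.54523205 = 9.2052


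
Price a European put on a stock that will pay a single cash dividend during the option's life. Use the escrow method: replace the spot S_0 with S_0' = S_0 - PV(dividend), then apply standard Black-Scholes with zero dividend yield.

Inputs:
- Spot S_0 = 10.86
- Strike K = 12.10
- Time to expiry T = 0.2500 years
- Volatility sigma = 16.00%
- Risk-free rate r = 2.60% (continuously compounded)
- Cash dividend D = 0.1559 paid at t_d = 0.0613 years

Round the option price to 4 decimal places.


Answer: Price = 1.3470

Derivation:
PV(D) = D * exp(-r * t_d) = 0.1559 * 0.99840747 = 0.15565172
S_0' = S_0 - PV(D) = 10.8600 - 0.15565172 = 10.70434828
d1 = (ln(S_0'/K) + (r + sigma^2/2)*T) / (sigma*sqrt(T)) = -1.41069266
d2 = d1 - sigma*sqrt(T) = -1.49069266
exp(-rT) = 0.99352108
N(-d1) = 0.92083237; N(-d2) = 0.93197890
P = K * exp(-rT) * N(-d2) - S_0' * N(-d1) = 12.1000 * 0.99352108 * 0.93197890 - 10.70434828 * 0.92083237 = 1.3470


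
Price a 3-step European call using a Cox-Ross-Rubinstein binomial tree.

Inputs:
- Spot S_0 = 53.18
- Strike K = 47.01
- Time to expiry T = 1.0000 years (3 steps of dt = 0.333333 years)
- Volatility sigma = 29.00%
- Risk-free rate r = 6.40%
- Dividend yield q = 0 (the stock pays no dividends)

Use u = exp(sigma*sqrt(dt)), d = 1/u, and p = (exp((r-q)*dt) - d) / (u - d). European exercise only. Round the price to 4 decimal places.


dt = T/N = 0.333333
u = exp(sigma*sqrt(dt)) = 1.182264; d = 1/u = 0.845834
p = (exp((r-q)*dt) - d) / (u - d) = 0.522332
Discount per step: exp(-r*dt) = 0.978893
Stock lattice S(k, i) with i counting down-moves:
  k=0: S(0,0) = 53.1800
  k=1: S(1,0) = 62.8728; S(1,1) = 44.9815
  k=2: S(2,0) = 74.3323; S(2,1) = 53.1800; S(2,2) = 38.0469
  k=3: S(3,0) = 87.8804; S(3,1) = 62.8728; S(3,2) = 44.9815; S(3,3) = 32.1814
Terminal payoffs V(N, i) = max(S_T - K, 0):
  V(3,0) = 40.870428; V(3,1) = 15.862821; V(3,2) = 0.000000; V(3,3) = 0.000000
Backward induction: V(k, i) = exp(-r*dt) * [p * V(k+1, i) + (1-p) * V(k+1, i+1)].
  V(2,0) = exp(-r*dt) * [p*40.870428 + (1-p)*15.862821] = 28.314555
  V(2,1) = exp(-r*dt) * [p*15.862821 + (1-p)*0.000000] = 8.110767
  V(2,2) = exp(-r*dt) * [p*0.000000 + (1-p)*0.000000] = 0.000000
  V(1,0) = exp(-r*dt) * [p*28.314555 + (1-p)*8.110767] = 18.269902
  V(1,1) = exp(-r*dt) * [p*8.110767 + (1-p)*0.000000] = 4.147089
  V(0,0) = exp(-r*dt) * [p*18.269902 + (1-p)*4.147089] = 11.280644

Answer: Price = V(0,0) = 11.2806
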